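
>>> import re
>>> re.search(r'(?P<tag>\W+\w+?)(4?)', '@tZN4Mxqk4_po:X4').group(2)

''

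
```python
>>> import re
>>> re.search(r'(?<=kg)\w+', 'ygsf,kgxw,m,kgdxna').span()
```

Because the assertion is zero-width, the text it checks is not consumed and won't appear in the result.
The match spans [7:9] → 'xw'.

(7, 9)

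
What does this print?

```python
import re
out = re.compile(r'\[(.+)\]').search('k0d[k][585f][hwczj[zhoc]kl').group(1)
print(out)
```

`re.search` scans for the first position where the pattern succeeds.
The match spans [3:24] → '[k][585f][hwczj[zhoc]'.
Captured: group 1 = 'k][585f][hwczj[zhoc'.

k][585f][hwczj[zhoc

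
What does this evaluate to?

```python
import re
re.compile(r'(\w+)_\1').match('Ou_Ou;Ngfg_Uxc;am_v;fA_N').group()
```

'Ou_Ou'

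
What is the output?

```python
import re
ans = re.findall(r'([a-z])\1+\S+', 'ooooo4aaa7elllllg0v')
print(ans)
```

['o']

The backreference `\1` re-matches whatever the first group consumed, character for character.
One capturing group, so `findall` returns just the captured substring from the one match — 1 in all.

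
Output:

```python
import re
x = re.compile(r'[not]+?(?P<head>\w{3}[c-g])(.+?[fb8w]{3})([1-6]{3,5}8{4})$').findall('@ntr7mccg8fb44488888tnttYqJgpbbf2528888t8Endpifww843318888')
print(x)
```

[('r7mc', 'cg8fb44488888tnttYqJgpbbf2528888t8Endpifww8', '43318888')]

Pattern: one or more of one of [not] (lazy); then exactly 3 of a word character, then a character in [c-g] (captured as 'head'); then one or more of any character (lazy), then exactly 3 of one of [fb8w] (captured); then 3 to 5 of a character in [1-6], then exactly 4 of the literal '8' (captured); then anchored at the end.
Matches: at [1:58] match 'ntr7mccg8fb44488888tnttYqJgpbbf2528888t8Endpifww843318888', groups = ('r7mc', 'cg8fb44488888tnttYqJgpbbf2528888t8Endpifww8', '43318888').
`findall` packs the 3 group values into a tuple for every match.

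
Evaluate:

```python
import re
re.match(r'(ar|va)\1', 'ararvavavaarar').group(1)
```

After group 1 captures some text, `\1` only succeeds where that same text appears again.
`match` is anchored at position 0; if the pattern doesn't fit there, it returns None.
The match spans [0:4] → 'arar'.
Captured: group 1 = 'ar'.

'ar'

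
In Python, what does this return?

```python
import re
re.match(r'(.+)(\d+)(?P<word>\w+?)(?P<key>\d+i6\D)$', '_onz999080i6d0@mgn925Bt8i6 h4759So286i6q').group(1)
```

This matches one or more of any character (captured); then one or more of a digit (captured); then one or more of a word character (lazy) (captured as 'word'); then one or more of a digit, then the literal 'i6', then a non-digit (captured as 'key'); then anchored at the end.
`match` is anchored at position 0; if the pattern doesn't fit there, it returns None.
The match spans [0:40] → '_onz999080i6d0@mgn925Bt8i6 h4759So286i6q'.
Captured: group 1 = '_onz999080i6d0@mgn925Bt8i6 h4759So', group 2 = '2', group 3 = '8', group 4 = '6i6q'.

'_onz999080i6d0@mgn925Bt8i6 h4759So'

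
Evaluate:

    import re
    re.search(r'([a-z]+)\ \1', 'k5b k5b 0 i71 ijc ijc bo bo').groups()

('ijc',)

`\1` has to match the exact text group 1 already captured.
Unlike `match`, `search` isn't anchored — it looks for the pattern anywhere in the string.
The match spans [14:21] → 'ijc ijc'.
Captured: group 1 = 'ijc'.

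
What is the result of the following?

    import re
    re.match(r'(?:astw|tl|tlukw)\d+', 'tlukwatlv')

None

`re.match` won't scan ahead — the pattern has to work from the very first character.
Here position 0 doesn't satisfy it, so the call returns None.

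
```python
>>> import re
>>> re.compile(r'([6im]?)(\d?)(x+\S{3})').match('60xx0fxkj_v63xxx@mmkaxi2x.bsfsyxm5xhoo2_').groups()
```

The pattern matches optionally one of [6im] (captured); then optionally a digit (captured); then one or more of the literal 'x', then exactly 3 of a non-whitespace character (captured).
`match` is anchored at position 0; if the pattern doesn't fit there, it returns None.
The match spans [0:7] → '60xx0fx'.
Captured: group 1 = '6', group 2 = '0', group 3 = 'xx0fx'.

('6', '0', 'xx0fx')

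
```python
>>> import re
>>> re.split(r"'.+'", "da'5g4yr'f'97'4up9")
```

Splitting on the pattern gives 2 pieces.

['da', '4up9']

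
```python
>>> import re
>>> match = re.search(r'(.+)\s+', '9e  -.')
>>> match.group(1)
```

'9e '

The match spans [0:4] → '9e  '.
Captured: group 1 = '9e '.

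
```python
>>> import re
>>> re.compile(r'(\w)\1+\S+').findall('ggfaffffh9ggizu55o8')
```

['g']

A backreference is literal: `\1` must see the identical characters the first group matched.
`findall` collects group 1 from the one match (1 total).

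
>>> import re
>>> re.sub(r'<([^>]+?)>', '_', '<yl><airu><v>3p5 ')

'___3p5 '

Matches: at [0:4] → '<yl>'; at [4:10] → '<airu>'; at [10:13] → '<v>'.
Each match is replaced by '_'.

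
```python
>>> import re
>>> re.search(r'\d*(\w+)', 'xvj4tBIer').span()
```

This matches zero or more of a digit; then one or more of a word character (captured).
The match spans [0:9] → 'xvj4tBIer'.

(0, 9)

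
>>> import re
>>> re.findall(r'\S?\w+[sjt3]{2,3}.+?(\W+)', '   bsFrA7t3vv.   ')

This matches optionally a non-whitespace character, then one or more of a word character; then 2 to 3 of one of [sjt3], then one or more of any character (lazy); then one or more of a non-word character (captured).
The `?` after the quantifier makes it lazy — it takes as little as possible before letting the rest of the pattern try.
Matches: at [3:17] match 'bsFrA7t3vv.   ', group 1 = '.   '.
One capturing group, so `findall` returns just the captured substring from the one match — 1 in all.

['.   ']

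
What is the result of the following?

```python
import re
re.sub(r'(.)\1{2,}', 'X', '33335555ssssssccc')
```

'XXXX'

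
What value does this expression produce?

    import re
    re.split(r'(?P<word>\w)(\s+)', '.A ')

['.', 'A', ' ', '']

Pattern: a word character (captured as 'word'); then one or more of whitespace (captured).
Matches to split on: at [1:3] → 'A '.
The group in the pattern means `split` returns the separators' captures alongside the pieces.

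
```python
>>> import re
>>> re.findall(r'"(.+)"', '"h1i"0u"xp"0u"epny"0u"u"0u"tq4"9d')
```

['h1i"0u"xp"0u"epny"0u"u"0u"tq4']

Walking the string: at [0:31] match '"h1i"0u"xp"0u"epny"0u"u"0u"tq4"', group 1 = 'h1i"0u"xp"0u"epny"0u"u"0u"tq4'.
One capturing group, so `findall` returns just the captured substring from the one match — 1 in all.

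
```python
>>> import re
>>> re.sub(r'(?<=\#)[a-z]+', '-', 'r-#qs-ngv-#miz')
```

Because the assertion is zero-width, the text it checks is not consumed and won't appear in the result.
Matches: at [3:5] → 'qs'; at [11:14] → 'miz'.
Every occurrence is swapped for '-'.

'r-#--ngv-#-'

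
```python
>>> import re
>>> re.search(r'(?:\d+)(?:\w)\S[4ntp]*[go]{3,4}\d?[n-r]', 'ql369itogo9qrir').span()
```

(2, 12)

This matches one or more of a digit (non-capturing group); then a word character (non-capturing group); then a non-whitespace character, then zero or more of one of [4ntp], then 3 to 4 of one of [go]; then optionally a digit; then a character in [n-r].
The match spans [2:12] → '369itogo9q'.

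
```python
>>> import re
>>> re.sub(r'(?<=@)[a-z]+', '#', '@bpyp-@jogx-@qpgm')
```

The positive lookaround only admits positions where the adjacent text matches; those characters stay outside the span.
Matches: at [1:5] → 'bpyp'; at [7:11] → 'jogx'; at [13:17] → 'qpgm'.
`sub` substitutes '#' at each match site.

'@#-@#-@#'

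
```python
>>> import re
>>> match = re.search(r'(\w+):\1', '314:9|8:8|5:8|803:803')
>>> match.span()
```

(6, 9)

After group 1 captures some text, `\1` only succeeds where that same text appears again.
The match spans [6:9] → '8:8'.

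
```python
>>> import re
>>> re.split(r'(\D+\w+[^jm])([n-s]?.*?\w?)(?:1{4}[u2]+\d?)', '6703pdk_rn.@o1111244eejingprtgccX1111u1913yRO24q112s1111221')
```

`re.split` interleaves the captured-group text with the surrounding fragments.

['6703', 'pdk_rn.@o1111244eejingprtgccX1111u1913yRO24q112s', '', '']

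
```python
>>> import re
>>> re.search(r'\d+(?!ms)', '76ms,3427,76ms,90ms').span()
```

(0, 1)

Because the assertion is negative and zero-width, positions next to the forbidden text are skipped.
The match spans [0:1] → '7'.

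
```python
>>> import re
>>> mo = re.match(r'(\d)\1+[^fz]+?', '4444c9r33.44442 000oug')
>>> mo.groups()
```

('4',)

The match spans [0:5] → '4444c'.
Captured: group 1 = '4'.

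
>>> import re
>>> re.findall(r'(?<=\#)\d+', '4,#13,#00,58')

Lookahead/lookbehind check context without consuming it, so the matched span excludes the asserted characters.
With no groups in the pattern, `findall` gives back each whole match — 2 here.

['13', '00']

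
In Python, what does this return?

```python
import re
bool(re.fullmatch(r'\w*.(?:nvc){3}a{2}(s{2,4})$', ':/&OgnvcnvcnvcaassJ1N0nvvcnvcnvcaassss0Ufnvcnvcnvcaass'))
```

False

This matches zero or more of a word character, then any character; then the literal 'nvc' repeated 3 times, then exactly 2 of a literal 'a'; then 2 to 4 of a literal 's' (captured); then anchored at the end.
`re.fullmatch` requires the pattern to consume the entire string.
Here the pattern can't cover the whole string, so the call returns None, and `bool(None)` is False.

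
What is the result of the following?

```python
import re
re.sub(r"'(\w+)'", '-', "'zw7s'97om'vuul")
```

"-97om'vuul"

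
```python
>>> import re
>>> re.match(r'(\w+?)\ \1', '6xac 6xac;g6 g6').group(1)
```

'6xac'

`\1` has to match the exact text group 1 already captured.
`re.match` only tries the pattern at the start of the string.
The match spans [0:9] → '6xac 6xac'.
Captured: group 1 = '6xac'.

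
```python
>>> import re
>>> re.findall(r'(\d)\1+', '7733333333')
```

['7', '3']

A backreference is literal: `\1` must see the identical characters the first group matched.
Walking the string: at [0:2] match '77', group 1 = '7'; at [2:10] match '33333333', group 1 = '3'.
`findall` collects group 1 from each match (2 total).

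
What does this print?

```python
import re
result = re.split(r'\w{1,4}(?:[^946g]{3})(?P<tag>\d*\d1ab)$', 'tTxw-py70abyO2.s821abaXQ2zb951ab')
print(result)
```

The pattern matches 1 to 4 of a word character; then exactly 3 of any character except [946g] (non-capturing group); then zero or more of a digit, then a digit, then the literal '1ab' (captured as 'tag'); then anchored at the end.
Matches to split on: at [20:32] → 'baXQ2zb951ab'.
Because the pattern has a capturing group, `split` also inserts each captured text between the pieces.

['tTxw-py70abyO2.s821a', '951ab', '']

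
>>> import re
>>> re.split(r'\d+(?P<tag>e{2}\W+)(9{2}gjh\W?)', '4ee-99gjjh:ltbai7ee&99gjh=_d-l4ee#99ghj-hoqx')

['4ee-99gjjh:ltbai', 'ee&', '99gjh=', '_d-l4ee#99ghj-hoqx']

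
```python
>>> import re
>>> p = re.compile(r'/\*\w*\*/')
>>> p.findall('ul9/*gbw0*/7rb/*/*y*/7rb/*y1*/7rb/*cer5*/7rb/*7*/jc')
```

['/*gbw0*/', '/*y*/', '/*y1*/', '/*cer5*/', '/*7*/']

Matches: at [3:11] → '/*gbw0*/'; at [16:21] → '/*y*/'; at [24:30] → '/*y1*/'; at [33:41] → '/*cer5*/'; at [44:49] → '/*7*/'.
`findall` yields the raw match text (5 of them) because the pattern has no groups.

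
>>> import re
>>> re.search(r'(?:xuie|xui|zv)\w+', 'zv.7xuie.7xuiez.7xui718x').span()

Unlike `match`, `search` isn't anchored — it looks for the pattern anywhere in the string.
The match spans [4:8] → 'xuie'.

(4, 8)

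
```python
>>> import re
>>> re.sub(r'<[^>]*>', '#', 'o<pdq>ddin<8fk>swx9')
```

Matches: at [1:6] → '<pdq>'; at [10:15] → '<8fk>'.
Every occurrence is swapped for '#'.

'o#ddin#swx9'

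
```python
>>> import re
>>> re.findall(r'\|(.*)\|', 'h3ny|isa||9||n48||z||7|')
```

`findall` collects group 1 from the one match (1 total).

['isa||9||n48||z||7']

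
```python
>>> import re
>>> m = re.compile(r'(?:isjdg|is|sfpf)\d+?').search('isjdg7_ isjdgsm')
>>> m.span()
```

(0, 6)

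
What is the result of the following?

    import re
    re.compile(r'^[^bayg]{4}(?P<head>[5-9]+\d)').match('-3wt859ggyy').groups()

('859',)

The pattern matches anchored at the start of the string; then exactly 4 of any character except [bayg]; then one or more of a character in [5-9], then a digit (captured as 'head').
`re.match` won't scan ahead — the pattern has to work from the very first character.
The match spans [0:7] → '-3wt859'.
Captured: group 1 = '859'.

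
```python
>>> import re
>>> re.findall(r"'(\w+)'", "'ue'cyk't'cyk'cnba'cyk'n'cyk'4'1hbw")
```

['ue', 't', 'cnba', 'n', '4']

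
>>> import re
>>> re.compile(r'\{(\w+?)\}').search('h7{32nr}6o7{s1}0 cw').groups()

`search` walks the string left to right and returns the first match it finds.
The match spans [2:8] → '{32nr}'.
Captured: group 1 = '32nr'.

('32nr',)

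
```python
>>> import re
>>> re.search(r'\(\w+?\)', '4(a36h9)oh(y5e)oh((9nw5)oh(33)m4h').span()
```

(1, 8)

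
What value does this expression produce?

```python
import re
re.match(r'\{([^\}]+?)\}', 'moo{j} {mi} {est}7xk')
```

`re.match` only tries the pattern at the start of the string.
Here position 0 doesn't satisfy it, so the call returns None.

None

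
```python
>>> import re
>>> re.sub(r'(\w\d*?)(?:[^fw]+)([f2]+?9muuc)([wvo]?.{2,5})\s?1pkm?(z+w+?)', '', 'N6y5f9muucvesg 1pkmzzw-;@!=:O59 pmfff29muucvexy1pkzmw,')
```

`sub` substitutes '' at each match site.

'-;@!=:O59 pmfff29muucvexy1pkzmw,'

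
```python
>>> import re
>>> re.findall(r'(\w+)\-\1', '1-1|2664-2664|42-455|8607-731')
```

After group 1 captures some text, `\1` only succeeds where that same text appears again.
Matches: at [0:3] match '1-1', group 1 = '1'; at [4:13] match '2664-2664', group 1 = '2664'; at [24:27] match '7-7', group 1 = '7'.
With a single group, `findall` returns only what that group captured — 3 items.

['1', '2664', '7']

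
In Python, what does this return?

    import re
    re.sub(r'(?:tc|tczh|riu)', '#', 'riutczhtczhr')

'##zh#zhr'

`|` is ordered: at each position the engine commits to the first alternative that works.
Matches: at [0:3] → 'riu'; at [3:5] → 'tc'; at [7:9] → 'tc'.
Every occurrence is swapped for '#'.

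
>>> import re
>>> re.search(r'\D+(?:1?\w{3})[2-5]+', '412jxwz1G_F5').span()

(3, 12)

Pattern: one or more of a non-digit; then optionally a literal '1', then exactly 3 of a word character (non-capturing group); then one or more of a character in [2-5].
`re.search` scans for the first position where the pattern succeeds.
The match spans [3:12] → 'jxwz1G_F5'.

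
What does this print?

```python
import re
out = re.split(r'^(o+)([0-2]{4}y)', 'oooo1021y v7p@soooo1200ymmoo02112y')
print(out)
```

['', 'oooo', '1021y', ' v7p@soooo1200ymmoo02112y']

With a capturing group present, the delimiter's captured portion is kept in the result list.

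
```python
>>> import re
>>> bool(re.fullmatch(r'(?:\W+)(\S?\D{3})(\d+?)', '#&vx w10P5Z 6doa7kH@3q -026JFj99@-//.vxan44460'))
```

False

This matches one or more of a non-word character (non-capturing group); then optionally a non-whitespace character, then exactly 3 of a non-digit (captured); then one or more of a digit (lazy) (captured).
`fullmatch` succeeds only if the pattern covers the string from start to end.
Here there's no way to consume every character, so the call returns None, and `bool(None)` is False.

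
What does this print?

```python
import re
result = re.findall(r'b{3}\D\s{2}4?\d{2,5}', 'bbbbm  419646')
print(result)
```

['bbbm  419646']

This matches exactly 3 of a literal 'b', then a non-digit, then exactly 2 of whitespace; then optionally a literal '4', then 2 to 5 of a digit.
Scanning left to right: at [1:13] → 'bbbm  419646'.
`findall` yields the raw match text (1 of them) because the pattern has no groups.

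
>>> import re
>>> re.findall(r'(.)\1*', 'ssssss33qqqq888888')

['s', '3', 'q', '8']

`\1` is not a pattern — it's the concrete string captured by group 1, re-applied verbatim.
Scanning left to right: at [0:6] match 'ssssss', group 1 = 's'; at [6:8] match '33', group 1 = '3'; at [8:12] match 'qqqq', group 1 = 'q'; at [12:18] match '888888', group 1 = '8'.
Because there's exactly one group, `findall` drops the full match and keeps group 1 from each hit.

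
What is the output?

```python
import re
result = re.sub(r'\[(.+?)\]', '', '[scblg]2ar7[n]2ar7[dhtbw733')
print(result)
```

2ar72ar7[dhtbw733

With the lazy modifier that quantifier settles for the fewest repetitions that let the rest of the pattern succeed (the atoms after it are unaffected and can still be greedy).
Matches: at [0:7] → '[scblg]'; at [11:14] → '[n]'.
Each match is replaced by ''.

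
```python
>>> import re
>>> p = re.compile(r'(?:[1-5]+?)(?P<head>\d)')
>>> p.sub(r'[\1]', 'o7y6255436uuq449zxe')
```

Pattern: one or more of a character in [1-5] (lazy) (non-capturing group); then a digit (captured as 'head').
Matches: at [4:6] → '25'; at [6:8] → '54'; at [8:10] → '36'; at [13:15] → '44'.
Each match is replaced using the text its own group 1 captured.

'o7y6[5][4][6]uuq[4]9zxe'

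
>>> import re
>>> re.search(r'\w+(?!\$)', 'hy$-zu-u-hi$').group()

The negative lookahead/lookbehind blocks any match where the forbidden context is present.
`re.search` scans for the first position where the pattern succeeds.
The match spans [0:1] → 'h'.

'h'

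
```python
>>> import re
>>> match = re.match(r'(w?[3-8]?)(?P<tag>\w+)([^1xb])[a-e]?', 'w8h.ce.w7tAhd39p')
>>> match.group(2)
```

'h'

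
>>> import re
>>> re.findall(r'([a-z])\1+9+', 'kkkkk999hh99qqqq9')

['k', 'h', 'q']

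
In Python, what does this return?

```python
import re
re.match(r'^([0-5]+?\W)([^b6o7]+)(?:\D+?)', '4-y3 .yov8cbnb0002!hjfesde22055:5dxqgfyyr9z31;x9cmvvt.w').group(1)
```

The match spans [0:8] → '4-y3 .yo'.
Captured: group 1 = '4-', group 2 = 'y3 .y'.

'4-'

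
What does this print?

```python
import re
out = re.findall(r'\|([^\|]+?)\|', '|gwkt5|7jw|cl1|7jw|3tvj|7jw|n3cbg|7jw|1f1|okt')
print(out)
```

Because there's exactly one group, `findall` drops the full match and keeps group 1 from each hit.

['gwkt5', 'cl1', '3tvj', 'n3cbg', '1f1']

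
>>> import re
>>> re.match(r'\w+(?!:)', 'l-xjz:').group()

`(?!…)`/`(?<!…)` only lets a position through if the neighbouring text does NOT match; no characters are consumed.
`re.match` only tries the pattern at the start of the string.
The match spans [0:1] → 'l'.

'l'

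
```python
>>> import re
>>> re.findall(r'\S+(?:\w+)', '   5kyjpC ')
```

The pattern matches one or more of a non-whitespace character; then one or more of a word character (non-capturing group).
Walking the string: at [3:9] → '5kyjpC'.
Since nothing is captured, `findall` lists the 1 matched substring directly.

['5kyjpC']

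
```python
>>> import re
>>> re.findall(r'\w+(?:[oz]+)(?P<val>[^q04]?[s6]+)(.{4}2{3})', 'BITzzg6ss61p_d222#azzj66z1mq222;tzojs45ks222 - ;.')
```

Pattern: one or more of a word character; then one or more of one of [oz] (non-capturing group); then optionally any character except [q04], then one or more of one of [s6] (captured as 'val'); then exactly 4 of any character, then exactly 3 of the literal '2' (captured).
Matches: at [0:17] match 'BITzzg6ss61p_d222', groups = ('g6ss6', '1p_d222'); at [18:31] match 'azzj66z1mq222', groups = ('j66', 'z1mq222'); at [32:44] match 'tzojs45ks222', groups = ('js', '45ks222').
2 groups means each result is a tuple of 2 captured strings — 3 here.

[('g6ss6', '1p_d222'), ('j66', 'z1mq222'), ('js', '45ks222')]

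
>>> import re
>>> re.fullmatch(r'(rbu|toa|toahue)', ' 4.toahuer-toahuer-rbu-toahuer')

None

For `fullmatch`, every character of the input must be accounted for by the pattern.
Here the string isn't matched end-to-end, so the call returns None.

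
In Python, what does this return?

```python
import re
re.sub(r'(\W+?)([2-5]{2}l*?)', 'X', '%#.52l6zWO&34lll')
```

Pattern: one or more of a non-word character (lazy) (captured); then exactly 2 of a character in [2-5], then zero or more of a literal 'l' (lazy) (captured).
The `?` after the quantifier makes it lazy — it takes as little as possible before letting the rest of the pattern try.
Matches: at [0:5] → '%#.52'; at [10:13] → '&34'.
Each match is replaced by 'X'.

'Xl6zWOXlll'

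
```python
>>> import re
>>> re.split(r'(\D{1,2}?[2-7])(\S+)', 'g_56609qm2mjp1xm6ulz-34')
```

This matches 1 to 2 of a non-digit (lazy), then a character in [2-7] (captured); then one or more of a non-whitespace character (captured).
Matches to split on: at [0:23] → 'g_56609qm2mjp1xm6ulz-34'.
With a capturing group present, the delimiter's captured portion is kept in the result list.

['', 'g_5', '6609qm2mjp1xm6ulz-34', '']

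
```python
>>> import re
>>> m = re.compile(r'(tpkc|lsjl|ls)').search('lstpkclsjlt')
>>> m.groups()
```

The match spans [0:2] → 'ls'.
Captured: group 1 = 'ls'.

('ls',)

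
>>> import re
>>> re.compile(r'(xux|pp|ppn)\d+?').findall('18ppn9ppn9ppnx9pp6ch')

Matches: at [2:6] match 'ppn9', group 1 = 'ppn'; at [6:10] match 'ppn9', group 1 = 'ppn'; at [15:18] match 'pp6', group 1 = 'pp'.
With a single group, `findall` returns only what that group captured — 3 items.

['ppn', 'ppn', 'pp']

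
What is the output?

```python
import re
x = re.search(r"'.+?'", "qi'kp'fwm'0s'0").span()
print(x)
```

`search` walks the string left to right and returns the first match it finds.
The match spans [2:6] → "'kp'".

(2, 6)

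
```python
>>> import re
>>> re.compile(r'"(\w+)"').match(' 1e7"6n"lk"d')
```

None

`match` is anchored at position 0; if the pattern doesn't fit there, it returns None.
Here the string doesn't start with a match, so the call returns None.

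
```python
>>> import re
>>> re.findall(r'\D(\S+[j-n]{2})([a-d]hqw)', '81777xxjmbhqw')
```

`findall` packs the 2 group values into a tuple for every match.

[('xjm', 'bhqw')]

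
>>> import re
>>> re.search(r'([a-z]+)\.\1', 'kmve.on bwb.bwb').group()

`\1` is not a pattern — it's the concrete string captured by group 1, re-applied verbatim.
The match spans [8:15] → 'bwb.bwb'.

'bwb.bwb'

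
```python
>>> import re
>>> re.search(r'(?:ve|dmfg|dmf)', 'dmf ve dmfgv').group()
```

'dmf'

Unlike `match`, `search` isn't anchored — it looks for the pattern anywhere in the string.
The match spans [0:3] → 'dmf'.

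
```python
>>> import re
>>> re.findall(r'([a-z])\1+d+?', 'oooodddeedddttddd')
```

['o', 'e', 't']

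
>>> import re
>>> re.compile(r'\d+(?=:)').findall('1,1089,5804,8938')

The lookaround is zero-width — it requires the adjacent text to match without consuming it, so the asserted text isn't part of the match.
`findall` yields the raw match text (0 of them) because the pattern has no groups.
Nothing in the string satisfies the pattern, so the list is empty.

[]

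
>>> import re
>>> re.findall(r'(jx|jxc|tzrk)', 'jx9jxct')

`|` is ordered: at each position the engine commits to the first alternative that works.
Walking the string: at [0:2] match 'jx', group 1 = 'jx'; at [3:5] match 'jx', group 1 = 'jx'.
Because there's exactly one group, `findall` drops the full match and keeps group 1 from each hit.

['jx', 'jx']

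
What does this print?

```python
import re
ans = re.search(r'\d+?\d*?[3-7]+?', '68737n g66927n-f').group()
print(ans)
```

687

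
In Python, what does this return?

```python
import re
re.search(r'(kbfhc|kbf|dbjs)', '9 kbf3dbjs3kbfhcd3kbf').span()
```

The match spans [2:5] → 'kbf'.

(2, 5)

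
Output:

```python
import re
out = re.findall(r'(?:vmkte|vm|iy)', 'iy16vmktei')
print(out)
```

`|` is ordered: at each position the engine commits to the first alternative that works.
No capturing groups, so `findall` returns the 2 full match strings.

['iy', 'vmkte']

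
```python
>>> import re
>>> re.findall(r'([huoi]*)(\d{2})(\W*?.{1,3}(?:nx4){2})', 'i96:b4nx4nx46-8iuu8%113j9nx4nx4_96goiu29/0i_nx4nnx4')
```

This matches zero or more of one of [huoi] (captured); then exactly 2 of a digit (captured); then zero or more of a non-word character (lazy), then 1 to 3 of any character, then the literal 'nx4' repeated 2 times (captured).
Matches: at [0:12] match 'i96:b4nx4nx4', groups = ('i', '96', ':b4nx4nx4'); at [20:31] match '113j9nx4nx4', groups = ('', '11', '3j9nx4nx4').
Multiple groups make `findall` return tuples — one 3-tuple for each match.

[('i', '96', ':b4nx4nx4'), ('', '11', '3j9nx4nx4')]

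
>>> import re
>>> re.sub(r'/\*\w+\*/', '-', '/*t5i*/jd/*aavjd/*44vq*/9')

`sub` substitutes '-' at each match site.

'-jd/*aavjd-9'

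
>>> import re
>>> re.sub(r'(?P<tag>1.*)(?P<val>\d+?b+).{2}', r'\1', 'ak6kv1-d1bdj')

The pattern matches the literal '1', then zero or more of any character (captured as 'tag'); then one or more of a digit (lazy), then one or more of a literal 'b' (captured as 'val'); then exactly 2 of any character.
Matches: at [5:12] → '1-d1bdj'.
The replacement refers to a captured group, so each match is rewritten using its own captured text.

'ak6kv1-d'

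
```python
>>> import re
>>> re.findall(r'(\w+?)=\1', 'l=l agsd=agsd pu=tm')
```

['l', 'agsd']

A backreference is literal: `\1` must see the identical characters the first group matched.
Because there's exactly one group, `findall` drops the full match and keeps group 1 from each hit.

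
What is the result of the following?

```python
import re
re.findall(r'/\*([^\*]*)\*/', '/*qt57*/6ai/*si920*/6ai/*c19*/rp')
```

['qt57', 'si920', 'c19']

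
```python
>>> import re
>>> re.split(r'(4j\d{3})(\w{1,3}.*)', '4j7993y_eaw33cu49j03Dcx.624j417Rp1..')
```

['', '4j799', '3y_eaw33cu49j03Dcx.624j417Rp1..', '']

Because the pattern has a capturing group, `split` also inserts each captured text between the pieces.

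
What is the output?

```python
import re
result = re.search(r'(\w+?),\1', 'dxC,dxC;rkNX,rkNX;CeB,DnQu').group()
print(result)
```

dxC,dxC

`\1` is not a pattern — it's the concrete string captured by group 1, re-applied verbatim.
The match spans [0:7] → 'dxC,dxC'.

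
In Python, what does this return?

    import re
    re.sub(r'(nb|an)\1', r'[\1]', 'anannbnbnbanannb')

After group 1 captures some text, `\1` only succeeds where that same text appears again.
The replacement refers to a captured group, so each match is rewritten using its own captured text.

'[an][nb]nb[an]nb'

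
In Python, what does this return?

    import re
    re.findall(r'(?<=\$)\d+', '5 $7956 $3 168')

['7956', '3']

The positive lookaround only admits positions where the adjacent text matches; those characters stay outside the span.
`findall` yields the raw match text (2 of them) because the pattern has no groups.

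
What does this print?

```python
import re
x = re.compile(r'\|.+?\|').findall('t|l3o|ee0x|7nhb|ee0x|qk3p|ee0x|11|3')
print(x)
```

['|l3o|', '|7nhb|', '|qk3p|', '|11|']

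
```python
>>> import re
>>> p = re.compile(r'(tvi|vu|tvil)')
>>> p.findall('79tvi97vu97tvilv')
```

['tvi', 'vu', 'tvi']

Alternation isn't longest-match — the leftmost alternative that fits at this position is chosen.
One capturing group, so `findall` returns just the captured substring from each match — 3 in all.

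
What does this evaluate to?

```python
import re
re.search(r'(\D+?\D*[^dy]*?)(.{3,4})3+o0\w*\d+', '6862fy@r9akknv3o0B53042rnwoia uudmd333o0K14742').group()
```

'fy@r9akknv3o0B53042'

Lazy quantifiers expand one character at a time until the remainder of the pattern can match.
The match spans [4:23] → 'fy@r9akknv3o0B53042'.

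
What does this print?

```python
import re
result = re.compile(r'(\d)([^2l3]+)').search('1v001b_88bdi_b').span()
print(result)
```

(0, 14)

The pattern matches a digit (captured); then one or more of any character except [2l3] (captured).
`re.search` tries every starting position until one works.
The match spans [0:14] → '1v001b_88bdi_b'.
Captured: group 1 = '1', group 2 = 'v001b_88bdi_b'.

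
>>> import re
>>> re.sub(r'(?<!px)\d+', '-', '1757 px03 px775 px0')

'- px0- px7- px0'

The negative lookahead/lookbehind blocks any match where the forbidden context is present.
Matches: at [0:4] → '1757'; at [8:9] → '3'; at [13:15] → '75'.
Every occurrence is swapped for '-'.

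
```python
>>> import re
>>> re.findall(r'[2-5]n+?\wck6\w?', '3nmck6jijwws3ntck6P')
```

Pattern: a character in [2-5], then one or more of the literal 'n' (lazy); then a word character; then the literal 'ck6', then optionally a word character.
Matches: at [0:7] → '3nmck6j'; at [12:19] → '3ntck6P'.
`findall` yields the raw match text (2 of them) because the pattern has no groups.

['3nmck6j', '3ntck6P']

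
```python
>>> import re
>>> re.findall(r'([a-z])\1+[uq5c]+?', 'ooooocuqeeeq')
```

['o', 'e']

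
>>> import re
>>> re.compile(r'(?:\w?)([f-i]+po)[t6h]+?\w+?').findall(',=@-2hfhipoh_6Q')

['hfhipo']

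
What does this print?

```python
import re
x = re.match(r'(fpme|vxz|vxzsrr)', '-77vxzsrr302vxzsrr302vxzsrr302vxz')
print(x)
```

None

`match` is anchored at position 0; if the pattern doesn't fit there, it returns None.
Here the string doesn't start with a match, so the call returns None.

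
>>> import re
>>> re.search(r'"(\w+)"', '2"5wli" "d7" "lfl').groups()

The match spans [1:7] → '"5wli"'.
Captured: group 1 = '5wli'.

('5wli',)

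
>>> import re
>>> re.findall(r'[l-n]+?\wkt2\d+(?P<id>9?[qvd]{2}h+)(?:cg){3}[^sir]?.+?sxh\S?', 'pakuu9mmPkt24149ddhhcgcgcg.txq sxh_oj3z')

['ddhh']

With a single group, `findall` returns only what that group captured — 1 item.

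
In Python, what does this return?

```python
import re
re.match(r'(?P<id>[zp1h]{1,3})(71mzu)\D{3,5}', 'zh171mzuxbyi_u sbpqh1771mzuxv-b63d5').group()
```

`match` is anchored at position 0; if the pattern doesn't fit there, it returns None.
The match spans [0:13] → 'zh171mzuxbyi_'.

'zh171mzuxbyi_'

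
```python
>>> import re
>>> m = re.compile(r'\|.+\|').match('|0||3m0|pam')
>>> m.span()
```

`re.match` won't scan ahead — the pattern has to work from the very first character.
The match spans [0:8] → '|0||3m0|'.

(0, 8)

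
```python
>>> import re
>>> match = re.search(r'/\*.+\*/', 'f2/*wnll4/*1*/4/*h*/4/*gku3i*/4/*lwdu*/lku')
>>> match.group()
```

The match spans [2:39] → '/*wnll4/*1*/4/*h*/4/*gku3i*/4/*lwdu*/'.

'/*wnll4/*1*/4/*h*/4/*gku3i*/4/*lwdu*/'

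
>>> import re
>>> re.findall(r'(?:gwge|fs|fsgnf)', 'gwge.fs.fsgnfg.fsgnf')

['gwge', 'fs', 'fs', 'fs']

Branches in `(...|...)` are attempted left-to-right; the first branch that allows the whole pattern to succeed is taken.
Matches: at [0:4] → 'gwge'; at [5:7] → 'fs'; at [8:10] → 'fs'; at [15:17] → 'fs'.
`findall` yields the raw match text (4 of them) because the pattern has no groups.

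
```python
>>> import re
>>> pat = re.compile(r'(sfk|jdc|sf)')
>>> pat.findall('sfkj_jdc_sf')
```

['sfk', 'jdc', 'sf']

`|` is ordered: at each position the engine commits to the first alternative that works.
`findall` collects group 1 from each match (3 total).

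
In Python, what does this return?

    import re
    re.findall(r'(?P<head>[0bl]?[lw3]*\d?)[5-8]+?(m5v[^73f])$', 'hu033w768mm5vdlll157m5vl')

[('lll1', 'm5vl')]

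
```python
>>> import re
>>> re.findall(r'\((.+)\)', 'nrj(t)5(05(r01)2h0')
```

['t)5(05(r01']

`findall` collects group 1 from the one match (1 total).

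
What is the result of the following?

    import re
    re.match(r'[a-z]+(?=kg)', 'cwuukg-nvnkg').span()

(0, 4)

The lookaround is zero-width — it requires the adjacent text to match without consuming it, so the asserted text isn't part of the match.
`re.match` only tries the pattern at the start of the string.
The match spans [0:4] → 'cwuu'.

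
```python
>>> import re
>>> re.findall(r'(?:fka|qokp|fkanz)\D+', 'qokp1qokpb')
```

Matches: at [5:10] → 'qokpb'.
Since nothing is captured, `findall` lists the 1 matched substring directly.

['qokpb']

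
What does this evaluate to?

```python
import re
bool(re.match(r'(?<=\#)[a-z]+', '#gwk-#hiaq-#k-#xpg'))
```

The lookaround is zero-width — it requires the adjacent text to match without consuming it, so the asserted text isn't part of the match.
With `match`, the pattern is implicitly anchored at the beginning.
Here position 0 doesn't satisfy it, so the call returns None, and `bool(None)` is False.

False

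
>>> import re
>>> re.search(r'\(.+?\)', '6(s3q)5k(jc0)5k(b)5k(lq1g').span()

`search` walks the string left to right and returns the first match it finds.
The match spans [1:6] → '(s3q)'.

(1, 6)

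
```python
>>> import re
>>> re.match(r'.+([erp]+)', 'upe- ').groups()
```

('e',)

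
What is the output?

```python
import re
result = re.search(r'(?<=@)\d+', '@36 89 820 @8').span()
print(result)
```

The positive lookaround only admits positions where the adjacent text matches; those characters stay outside the span.
Unlike `match`, `search` isn't anchored — it looks for the pattern anywhere in the string.
The match spans [1:3] → '36'.

(1, 3)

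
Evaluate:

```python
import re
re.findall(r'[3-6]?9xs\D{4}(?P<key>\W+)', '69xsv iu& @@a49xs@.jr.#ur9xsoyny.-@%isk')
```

The pattern matches optionally a character in [3-6], then the literal '9xs', then exactly 4 of a non-digit; then one or more of a non-word character (captured as 'key').
`findall` collects group 1 from each match (3 total).

['& @@', '.#', '.-@%']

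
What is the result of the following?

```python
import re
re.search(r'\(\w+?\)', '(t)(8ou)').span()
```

The match spans [0:3] → '(t)'.

(0, 3)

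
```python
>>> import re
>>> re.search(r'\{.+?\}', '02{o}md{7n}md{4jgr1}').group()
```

'{o}'

`search` walks the string left to right and returns the first match it finds.
The match spans [2:5] → '{o}'.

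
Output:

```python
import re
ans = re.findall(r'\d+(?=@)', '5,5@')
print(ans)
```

The `(?=…)`/`(?<=…)` assertion just peeks at neighbouring text; it doesn't advance the match position.
Walking the string: at [2:3] → '5'.
With no groups in the pattern, `findall` gives back each whole match — 1 here.

['5']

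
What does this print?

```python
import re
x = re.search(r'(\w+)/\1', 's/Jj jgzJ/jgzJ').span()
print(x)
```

(5, 14)

The backreference `\1` re-matches whatever the first group consumed, character for character.
The match spans [5:14] → 'jgzJ/jgzJ'.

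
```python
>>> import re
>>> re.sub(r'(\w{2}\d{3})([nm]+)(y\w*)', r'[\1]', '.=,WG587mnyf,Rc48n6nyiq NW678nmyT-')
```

'.=,[WG587],Rc48n6nyiq [NW678]-'

The pattern matches exactly 2 of a word character, then exactly 3 of a digit (captured); then one or more of one of [nm] (captured); then a literal 'y', then zero or more of a word character (captured).
Matches: at [3:12] → 'WG587mnyf'; at [24:33] → 'NW678nmyT'.
`\1` in the replacement pulls in group 1's text for each match.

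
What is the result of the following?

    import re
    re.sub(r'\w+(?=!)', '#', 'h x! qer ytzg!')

'h #! qer #!'

Because the assertion is zero-width, the text it checks is not consumed and won't appear in the result.
Matches: at [2:3] → 'x'; at [9:13] → 'ytzg'.
`sub` substitutes '#' at each match site.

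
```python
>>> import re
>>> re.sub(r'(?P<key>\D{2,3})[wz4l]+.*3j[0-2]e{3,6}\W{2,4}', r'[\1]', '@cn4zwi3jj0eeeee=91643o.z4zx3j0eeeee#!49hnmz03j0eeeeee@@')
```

'[@cn]'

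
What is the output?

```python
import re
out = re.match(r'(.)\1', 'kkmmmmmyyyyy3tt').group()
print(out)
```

`\1` is not a pattern — it's the concrete string captured by group 1, re-applied verbatim.
With `match`, the pattern is implicitly anchored at the beginning.
The match spans [0:2] → 'kk'.
Captured: group 1 = 'k'.

kk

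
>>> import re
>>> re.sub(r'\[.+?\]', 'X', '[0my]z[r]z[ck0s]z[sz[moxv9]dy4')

`sub` substitutes 'X' at each match site.

'XzXzXzXdy4'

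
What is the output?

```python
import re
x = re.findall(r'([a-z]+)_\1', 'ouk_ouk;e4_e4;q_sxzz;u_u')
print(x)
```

`\1` has to match the exact text group 1 already captured.
Scanning left to right: at [0:7] match 'ouk_ouk', group 1 = 'ouk'; at [21:24] match 'u_u', group 1 = 'u'.
With a single group, `findall` returns only what that group captured — 2 items.

['ouk', 'u']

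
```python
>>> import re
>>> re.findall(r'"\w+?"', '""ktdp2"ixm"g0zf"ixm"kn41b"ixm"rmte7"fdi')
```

No capturing groups, so `findall` returns the 4 full match strings.

['"ktdp2"', '"g0zf"', '"kn41b"', '"rmte7"']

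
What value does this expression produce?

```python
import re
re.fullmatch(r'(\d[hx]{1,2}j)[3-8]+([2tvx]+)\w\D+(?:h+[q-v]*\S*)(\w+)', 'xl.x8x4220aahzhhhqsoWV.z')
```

This matches a digit, then 1 to 2 of one of [hx], then the literal 'j' (captured); then one or more of a character in [3-8]; then one or more of one of [2tvx] (captured); then a word character, then one or more of a non-digit; then one or more of a literal 'h', then zero or more of a character in [q-v], then zero or more of a non-whitespace character (non-capturing group); then one or more of a word character (captured).
`fullmatch` succeeds only if the pattern covers the string from start to end.
Here the string isn't matched end-to-end, so the call returns None.

None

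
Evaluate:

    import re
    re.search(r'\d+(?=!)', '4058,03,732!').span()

Because the assertion is zero-width, the text it checks is not consumed and won't appear in the result.
The match spans [8:11] → '732'.

(8, 11)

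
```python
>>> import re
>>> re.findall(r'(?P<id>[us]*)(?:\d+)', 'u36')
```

Pattern: zero or more of one of [us] (captured as 'id'); then one or more of a digit (non-capturing group).
Matches: at [0:3] match 'u36', group 1 = 'u'.
With a single group, `findall` returns only what that group captured — 1 item.

['u']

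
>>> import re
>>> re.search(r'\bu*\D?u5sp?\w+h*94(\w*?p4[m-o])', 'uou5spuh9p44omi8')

None

Here the pattern never matches, so the call returns None.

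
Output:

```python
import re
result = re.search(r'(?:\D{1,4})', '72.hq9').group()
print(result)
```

.hq

Pattern: 1 to 4 of a non-digit (non-capturing group).
The match spans [2:5] → '.hq'.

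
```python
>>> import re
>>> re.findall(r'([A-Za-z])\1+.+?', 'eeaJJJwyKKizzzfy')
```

`\1` is not a pattern — it's the concrete string captured by group 1, re-applied verbatim.
Matches: at [0:3] match 'eea', group 1 = 'e'; at [3:7] match 'JJJw', group 1 = 'J'; at [8:11] match 'KKi', group 1 = 'K'; at [11:15] match 'zzzf', group 1 = 'z'.
Because there's exactly one group, `findall` drops the full match and keeps group 1 from each hit.

['e', 'J', 'K', 'z']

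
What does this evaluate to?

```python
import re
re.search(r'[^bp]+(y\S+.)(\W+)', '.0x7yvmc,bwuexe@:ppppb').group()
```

'.0x7yvmc,bwuexe@:'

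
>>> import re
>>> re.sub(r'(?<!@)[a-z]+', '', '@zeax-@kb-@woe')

'@z-@k-@w'

Because the assertion is negative and zero-width, positions next to the forbidden text are skipped.
Matches: at [2:5] → 'eax'; at [8:9] → 'b'; at [12:14] → 'oe'.
Each match is replaced by ''.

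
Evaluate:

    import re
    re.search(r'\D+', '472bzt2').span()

The pattern matches one or more of a non-digit.
`search` walks the string left to right and returns the first match it finds.
The match spans [3:6] → 'bzt'.

(3, 6)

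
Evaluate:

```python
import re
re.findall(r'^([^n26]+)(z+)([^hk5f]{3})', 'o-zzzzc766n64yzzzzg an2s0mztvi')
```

[('o-zzz', 'z', 'c76')]

Pattern: anchored at the start of the string; then one or more of any character except [n26] (captured); then one or more of a literal 'z' (captured); then exactly 3 of any character except [hk5f] (captured).
Multiple groups make `findall` return tuples — one 3-tuple for the one match.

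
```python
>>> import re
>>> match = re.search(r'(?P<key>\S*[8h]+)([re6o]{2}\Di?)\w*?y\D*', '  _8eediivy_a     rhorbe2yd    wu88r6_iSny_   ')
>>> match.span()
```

This matches zero or more of a non-whitespace character, then one or more of one of [8h] (captured as 'key'); then exactly 2 of one of [re6o], then a non-digit, then optionally the literal 'i' (captured); then zero or more of a word character (lazy), then the literal 'y', then zero or more of a non-digit.
`search` walks the string left to right and returns the first match it finds.
The match spans [2:24] → '_8eediivy_a     rhorbe'.
Captured: group 1 = '_8', group 2 = 'eedi'.

(2, 24)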